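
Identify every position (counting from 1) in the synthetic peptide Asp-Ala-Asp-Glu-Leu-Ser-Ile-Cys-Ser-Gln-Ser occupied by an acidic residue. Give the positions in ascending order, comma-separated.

The acidic residues are Asp (D) and Glu (E), whose side chains end in a carboxylate group.
Matching residues: Asp1, Asp3, Glu4.

1, 3, 4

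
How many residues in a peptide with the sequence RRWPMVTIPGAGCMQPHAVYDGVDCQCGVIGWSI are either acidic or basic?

Acidic: D, E. Basic: H, K, R.
Acidic residues here: D21, D24 (2).
Basic residues here: R1, R2, H17 (3).
The two groups share no amino acid, so total = 2 + 3 = 5.

5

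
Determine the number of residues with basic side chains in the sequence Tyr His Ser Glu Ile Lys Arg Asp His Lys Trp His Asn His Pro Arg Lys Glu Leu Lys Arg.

Lysine (K), arginine (R), and histidine (H) have basic, nitrogen-containing side chains.
Matching residues: His2, Lys6, Arg7, His9, Lys10, His12, His14, Arg16, Lys17, Lys20, Arg21.

11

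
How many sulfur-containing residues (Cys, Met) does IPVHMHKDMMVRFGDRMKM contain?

Matching residues: M5, M9, M10, M17, M19.

5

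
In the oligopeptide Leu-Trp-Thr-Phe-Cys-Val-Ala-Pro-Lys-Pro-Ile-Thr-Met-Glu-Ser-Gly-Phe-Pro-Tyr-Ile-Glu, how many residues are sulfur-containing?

2

The sulfur-bearing residues are cysteine (–SH) and methionine (–S–CH₃).
Matching residues: Cys5, Met13.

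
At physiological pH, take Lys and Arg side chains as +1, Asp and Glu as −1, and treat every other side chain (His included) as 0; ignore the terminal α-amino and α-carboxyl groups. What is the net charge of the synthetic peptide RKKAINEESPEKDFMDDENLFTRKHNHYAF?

-1

Positive (K, R): R1, K2, K3, K12, R23, K24 → +6.
Negative (D, E): E7, E8, E11, D13, D16, D17, E18 → −7.
Net charge = (+6) + (−7) = −1.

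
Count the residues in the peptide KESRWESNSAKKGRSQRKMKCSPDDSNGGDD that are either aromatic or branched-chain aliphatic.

Aromatic: F, W, Y. Branched-chain aliphatic: I, L, V.
Aromatic residues here: W5 (1).
Branched-chain aliphatic residues here: none (0).
The two groups share no amino acid, so total = 1 + 0 = 1.

1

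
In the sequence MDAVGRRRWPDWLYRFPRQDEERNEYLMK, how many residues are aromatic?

5

The aromatic amino acids are Phe (F, benzyl), Trp (W, indole), and Tyr (Y, phenol).
Matching residues: W9, W12, Y14, F16, Y26.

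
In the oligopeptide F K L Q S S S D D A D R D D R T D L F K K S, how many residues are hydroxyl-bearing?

5

S, T, and Y are the three residues with a side-chain hydroxyl.
Matching residues: S5, S6, S7, T16, S22.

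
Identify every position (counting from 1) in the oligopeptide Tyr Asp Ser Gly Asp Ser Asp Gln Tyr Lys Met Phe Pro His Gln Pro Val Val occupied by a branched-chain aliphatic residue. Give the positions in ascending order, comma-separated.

V, L, and I make up the branched-chain aliphatic group.
Matching residues: Val17, Val18.

17, 18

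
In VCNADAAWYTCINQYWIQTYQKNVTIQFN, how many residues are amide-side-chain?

The amide-side-chain residues are Asn (N) and Gln (Q).
Matching residues: N3, N13, Q14, Q18, Q21, N23, Q27, N29.

8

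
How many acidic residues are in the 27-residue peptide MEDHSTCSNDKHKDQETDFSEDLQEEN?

Only D (aspartate) and E (glutamate) carry a side-chain carboxylic acid.
Matching residues: E2, D3, D10, D14, E16, D18, E21, D22, E25, E26.

10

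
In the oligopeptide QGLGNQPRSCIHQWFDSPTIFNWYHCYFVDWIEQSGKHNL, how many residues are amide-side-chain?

7

The amide-side-chain residues are Asn (N) and Gln (Q).
Matching residues: Q1, N5, Q6, Q13, N22, Q34, N39.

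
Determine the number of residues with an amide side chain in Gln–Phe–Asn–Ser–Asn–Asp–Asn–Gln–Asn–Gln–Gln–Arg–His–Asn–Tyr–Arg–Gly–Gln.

10

The amide-side-chain residues are Asn (N) and Gln (Q).
Matching residues: Gln1, Asn3, Asn5, Asn7, Gln8, Asn9, Gln10, Gln11, Asn14, Gln18.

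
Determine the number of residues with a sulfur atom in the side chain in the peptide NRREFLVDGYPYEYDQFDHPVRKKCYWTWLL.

1

Only Cys (C) and Met (M) have a sulfur atom in the side chain.
Matching residues: C25.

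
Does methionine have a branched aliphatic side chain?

No

V, L, and I make up the branched-chain aliphatic group.
Methionine is not in this group.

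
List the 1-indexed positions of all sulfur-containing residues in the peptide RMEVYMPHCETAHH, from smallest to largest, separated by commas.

Only Cys (C) and Met (M) have a sulfur atom in the side chain.
Matching residues: M2, M6, C9.

2, 6, 9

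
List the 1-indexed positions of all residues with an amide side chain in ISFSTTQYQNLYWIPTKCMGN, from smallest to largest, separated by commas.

7, 9, 10, 21

Only N (asparagine) and Q (glutamine) carry a side-chain carboxamide.
Matching residues: Q7, Q9, N10, N21.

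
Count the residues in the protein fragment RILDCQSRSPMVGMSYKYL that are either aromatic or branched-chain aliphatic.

6

Aromatic: F, W, Y. Branched-chain aliphatic: I, L, V.
Aromatic residues here: Y16, Y18 (2).
Branched-chain aliphatic residues here: I2, L3, V12, L19 (4).
The two groups share no amino acid, so total = 2 + 4 = 6.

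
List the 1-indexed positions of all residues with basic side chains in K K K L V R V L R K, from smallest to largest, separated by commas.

1, 2, 3, 6, 9, 10

K, R, and H are the three residues with basic side chains (ε-amine, guanidinium, and imidazole respectively).
Matching residues: K1, K2, K3, R6, R9, K10.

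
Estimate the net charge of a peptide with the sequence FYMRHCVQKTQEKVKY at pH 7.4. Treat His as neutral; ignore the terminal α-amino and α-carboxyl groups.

+3

Near pH 7.4, K and R contribute +1 each, D and E contribute −1 each, and every other side chain (His included, as stated) is uncharged.
Positive (K, R): R4, K9, K13, K15 → +4.
Negative (D, E): E12 → −1.
Net charge = (+4) + (−1) = +3.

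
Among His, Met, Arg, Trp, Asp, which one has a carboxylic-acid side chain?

The acidic residues are Asp (D) and Glu (E), whose side chains end in a carboxylate group.
Of the listed options, only Asp belongs to this group.

Asp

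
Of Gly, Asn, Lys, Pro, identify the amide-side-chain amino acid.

The amide-side-chain residues are Asn (N) and Gln (Q).
Of the listed options, only Asn belongs to this group.

Asn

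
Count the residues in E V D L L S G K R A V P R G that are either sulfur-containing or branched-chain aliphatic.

4

Sulfur-containing: C, M. Branched-chain aliphatic: I, L, V.
Sulfur-containing residues here: none (0).
Branched-chain aliphatic residues here: V2, L4, L5, V11 (4).
The two groups share no amino acid, so total = 0 + 4 = 4.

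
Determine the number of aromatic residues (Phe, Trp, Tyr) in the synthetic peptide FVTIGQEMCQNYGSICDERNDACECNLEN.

2

Matching residues: F1, Y12.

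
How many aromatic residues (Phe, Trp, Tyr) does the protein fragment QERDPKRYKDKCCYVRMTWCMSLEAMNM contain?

Matching residues: Y8, Y14, W19.

3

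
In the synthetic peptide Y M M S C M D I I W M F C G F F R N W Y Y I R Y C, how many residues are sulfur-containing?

7

The sulfur-bearing residues are cysteine (–SH) and methionine (–S–CH₃).
Matching residues: M2, M3, C5, M6, M11, C13, C25.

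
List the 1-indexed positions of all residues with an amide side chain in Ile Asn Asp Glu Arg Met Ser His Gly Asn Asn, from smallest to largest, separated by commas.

2, 10, 11

Only N (asparagine) and Q (glutamine) carry a side-chain carboxamide.
Matching residues: Asn2, Asn10, Asn11.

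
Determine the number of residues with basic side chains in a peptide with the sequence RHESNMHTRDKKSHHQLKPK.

10

The basic amino acids are Lys (K), Arg (R), and His (H).
Matching residues: R1, H2, H7, R9, K11, K12, H14, H15, K18, K20.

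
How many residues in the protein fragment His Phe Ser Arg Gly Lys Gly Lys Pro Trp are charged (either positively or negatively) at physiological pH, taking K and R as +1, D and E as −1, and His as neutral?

Charged side chains at pH ~7.4: K, R (positive); D, E (negative).
Matching residues: Arg4, Lys6, Lys8.

3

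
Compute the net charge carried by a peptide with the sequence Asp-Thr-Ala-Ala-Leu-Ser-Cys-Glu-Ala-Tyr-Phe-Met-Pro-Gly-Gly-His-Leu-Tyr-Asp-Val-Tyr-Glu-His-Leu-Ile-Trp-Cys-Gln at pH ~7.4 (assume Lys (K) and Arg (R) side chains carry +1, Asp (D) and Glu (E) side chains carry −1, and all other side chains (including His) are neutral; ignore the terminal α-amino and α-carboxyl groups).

Positive (K, R): none → +0.
Negative (D, E): Asp1, Glu8, Asp19, Glu22 → −4.
Net charge = (+0) + (−4) = −4.

-4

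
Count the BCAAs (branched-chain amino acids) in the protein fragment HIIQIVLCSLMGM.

6

Valine (V), leucine (L), and isoleucine (I) are the branched-chain amino acids.
Matching residues: I2, I3, I5, V6, L7, L10.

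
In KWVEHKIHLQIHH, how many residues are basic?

6

K, R, and H are the three residues with basic side chains (ε-amine, guanidinium, and imidazole respectively).
Matching residues: K1, H5, K6, H8, H12, H13.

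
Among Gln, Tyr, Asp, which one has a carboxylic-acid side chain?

Asp

Only D (aspartate) and E (glutamate) carry a side-chain carboxylic acid.
Of the listed options, only Asp belongs to this group.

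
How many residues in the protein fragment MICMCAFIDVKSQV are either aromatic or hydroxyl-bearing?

2

Aromatic: F, W, Y. Hydroxyl-bearing: S, T, Y.
Aromatic residues here: F7 (1).
Hydroxyl-bearing residues here: S12 (1).
(Y belongs to both groups, but none appear in this sequence.) Total = 1 + 1 = 2.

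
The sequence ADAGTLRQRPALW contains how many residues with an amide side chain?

Asparagine (N) and glutamine (Q) have uncharged amide side chains.
Matching residues: Q8.

1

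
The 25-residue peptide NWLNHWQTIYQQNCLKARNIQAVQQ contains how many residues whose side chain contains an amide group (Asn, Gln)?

Matching residues: N1, N4, Q7, Q11, Q12, N13, N19, Q21, Q24, Q25.

10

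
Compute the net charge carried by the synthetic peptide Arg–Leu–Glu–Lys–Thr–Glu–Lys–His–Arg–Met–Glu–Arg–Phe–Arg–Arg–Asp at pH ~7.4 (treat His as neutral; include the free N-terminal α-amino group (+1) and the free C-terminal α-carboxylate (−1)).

+3

Near pH 7.4, K and R contribute +1 each, D and E contribute −1 each, and every other side chain (His included, as stated) is uncharged.
Positive (K, R): Arg1, Lys4, Lys7, Arg9, Arg12, Arg14, Arg15 → +7.
Negative (D, E): Glu3, Glu6, Glu11, Asp16 → −4.
The N-terminus (+1) and C-terminus (−1) cancel.
Net charge = (+7) + (−4) = +3.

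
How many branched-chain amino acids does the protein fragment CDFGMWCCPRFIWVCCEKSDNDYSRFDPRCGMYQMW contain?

2

Valine (V), leucine (L), and isoleucine (I) are the branched-chain amino acids.
Matching residues: I12, V14.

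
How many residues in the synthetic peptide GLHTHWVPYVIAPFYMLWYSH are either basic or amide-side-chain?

Basic: H, K, R. Amide-side-chain: N, Q.
Basic residues here: H3, H5, H21 (3).
Amide-side-chain residues here: none (0).
The two groups share no amino acid, so total = 3 + 0 = 3.

3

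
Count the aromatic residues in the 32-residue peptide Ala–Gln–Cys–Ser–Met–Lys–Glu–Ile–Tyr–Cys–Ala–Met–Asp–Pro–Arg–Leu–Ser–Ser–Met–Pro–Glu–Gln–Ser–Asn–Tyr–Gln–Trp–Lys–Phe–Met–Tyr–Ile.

5

F, W, and Y each carry an aromatic ring on the side chain.
Matching residues: Tyr9, Tyr25, Trp27, Phe29, Tyr31.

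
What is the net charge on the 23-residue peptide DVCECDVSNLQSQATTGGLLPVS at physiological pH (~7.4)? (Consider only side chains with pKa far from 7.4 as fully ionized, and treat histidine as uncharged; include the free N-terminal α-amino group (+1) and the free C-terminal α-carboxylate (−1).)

-3

Near pH 7.4, K and R contribute +1 each, D and E contribute −1 each, and every other side chain (His included, as stated) is uncharged.
Positive (K, R): none → +0.
Negative (D, E): D1, E4, D6 → −3.
The N-terminus (+1) and C-terminus (−1) cancel.
Net charge = (+0) + (−3) = −3.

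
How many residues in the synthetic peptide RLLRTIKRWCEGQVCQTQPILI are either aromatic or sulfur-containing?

Aromatic: F, W, Y. Sulfur-containing: C, M.
Aromatic residues here: W9 (1).
Sulfur-containing residues here: C10, C15 (2).
The two groups share no amino acid, so total = 1 + 2 = 3.

3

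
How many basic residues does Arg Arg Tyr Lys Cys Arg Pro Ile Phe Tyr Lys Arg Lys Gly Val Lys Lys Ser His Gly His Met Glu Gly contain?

K, R, and H are the three residues with basic side chains (ε-amine, guanidinium, and imidazole respectively).
Matching residues: Arg1, Arg2, Lys4, Arg6, Lys11, Arg12, Lys13, Lys16, Lys17, His19, His21.

11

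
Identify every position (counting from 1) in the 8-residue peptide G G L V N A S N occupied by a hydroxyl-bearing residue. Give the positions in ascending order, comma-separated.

The –OH-bearing residues are Ser, Thr (aliphatic alcohols), and Tyr (phenol).
Matching residues: S7.

7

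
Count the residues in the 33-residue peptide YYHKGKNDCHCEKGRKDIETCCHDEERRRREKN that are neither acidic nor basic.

12

Acidic: D, E. Basic: K, R, H. All other residues are neither.
Matching residues: Y1, Y2, G5, N7, C9, C11, G14, I18, T20, C21, C22, N33.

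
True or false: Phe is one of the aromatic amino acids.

True

F, W, and Y each carry an aromatic ring on the side chain.
Phenylalanine is in this group.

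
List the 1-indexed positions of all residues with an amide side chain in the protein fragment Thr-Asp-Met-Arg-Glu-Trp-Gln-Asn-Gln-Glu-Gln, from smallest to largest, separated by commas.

Only N (asparagine) and Q (glutamine) carry a side-chain carboxamide.
Matching residues: Gln7, Asn8, Gln9, Gln11.

7, 8, 9, 11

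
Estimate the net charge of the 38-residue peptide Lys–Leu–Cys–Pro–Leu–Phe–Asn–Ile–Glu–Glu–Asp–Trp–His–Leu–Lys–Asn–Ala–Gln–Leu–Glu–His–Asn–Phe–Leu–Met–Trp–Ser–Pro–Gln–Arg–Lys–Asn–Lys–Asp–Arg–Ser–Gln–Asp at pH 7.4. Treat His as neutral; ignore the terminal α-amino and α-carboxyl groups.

Near pH 7.4, K and R contribute +1 each, D and E contribute −1 each, and every other side chain (His included, as stated) is uncharged.
Positive (K, R): Lys1, Lys15, Arg30, Lys31, Lys33, Arg35 → +6.
Negative (D, E): Glu9, Glu10, Asp11, Glu20, Asp34, Asp38 → −6.
Net charge = (+6) + (−6) = 0.

0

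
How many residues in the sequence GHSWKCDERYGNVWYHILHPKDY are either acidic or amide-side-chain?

Acidic: D, E. Amide-side-chain: N, Q.
Acidic residues here: D7, E8, D22 (3).
Amide-side-chain residues here: N12 (1).
The two groups share no amino acid, so total = 3 + 1 = 4.

4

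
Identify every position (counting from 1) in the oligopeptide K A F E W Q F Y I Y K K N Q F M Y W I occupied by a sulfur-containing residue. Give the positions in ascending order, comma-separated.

Cysteine (C, thiol) and methionine (M, thioether) are the two sulfur-containing amino acids.
Matching residues: M16.

16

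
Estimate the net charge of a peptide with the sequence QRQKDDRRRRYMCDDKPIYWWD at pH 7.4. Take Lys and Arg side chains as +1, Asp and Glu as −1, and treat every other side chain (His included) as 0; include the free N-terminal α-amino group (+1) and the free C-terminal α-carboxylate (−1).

+2

Positive (K, R): R2, K4, R7, R8, R9, R10, K16 → +7.
Negative (D, E): D5, D6, D14, D15, D22 → −5.
The N-terminus (+1) and C-terminus (−1) cancel.
Net charge = (+7) + (−5) = +2.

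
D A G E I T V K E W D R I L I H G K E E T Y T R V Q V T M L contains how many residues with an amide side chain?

Asparagine (N) and glutamine (Q) have uncharged amide side chains.
Matching residues: Q26.

1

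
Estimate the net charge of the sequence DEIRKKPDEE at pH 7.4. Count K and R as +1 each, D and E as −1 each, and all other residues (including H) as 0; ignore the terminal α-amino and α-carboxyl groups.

Positive (K, R): R4, K5, K6 → +3.
Negative (D, E): D1, E2, D8, E9, E10 → −5.
Net charge = (+3) + (−5) = −2.

-2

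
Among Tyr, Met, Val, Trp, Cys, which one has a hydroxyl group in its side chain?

The –OH-bearing residues are Ser, Thr (aliphatic alcohols), and Tyr (phenol).
Of the listed options, only Tyr belongs to this group.

Tyr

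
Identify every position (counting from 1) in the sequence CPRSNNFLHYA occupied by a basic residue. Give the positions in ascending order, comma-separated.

Matching residues: R3, H9.

3, 9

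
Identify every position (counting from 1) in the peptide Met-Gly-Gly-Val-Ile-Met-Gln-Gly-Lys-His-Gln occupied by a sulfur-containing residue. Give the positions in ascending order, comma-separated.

Only Cys (C) and Met (M) have a sulfur atom in the side chain.
Matching residues: Met1, Met6.

1, 6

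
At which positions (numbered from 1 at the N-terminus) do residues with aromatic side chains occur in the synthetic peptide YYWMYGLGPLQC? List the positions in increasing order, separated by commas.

1, 2, 3, 5

The aromatic amino acids are Phe (F, benzyl), Trp (W, indole), and Tyr (Y, phenol).
Matching residues: Y1, Y2, W3, Y5.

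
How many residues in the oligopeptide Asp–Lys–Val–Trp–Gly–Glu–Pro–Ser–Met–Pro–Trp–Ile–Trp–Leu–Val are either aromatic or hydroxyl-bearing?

4

Aromatic: F, W, Y. Hydroxyl-bearing: S, T, Y.
Aromatic residues here: Trp4, Trp11, Trp13 (3).
Hydroxyl-bearing residues here: Ser8 (1).
(Y belongs to both groups, but none appear in this sequence.) Total = 3 + 1 = 4.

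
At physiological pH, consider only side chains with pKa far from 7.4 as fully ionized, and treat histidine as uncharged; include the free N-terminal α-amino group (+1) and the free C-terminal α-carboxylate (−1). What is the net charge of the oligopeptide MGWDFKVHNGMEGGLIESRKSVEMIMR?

Near pH 7.4, K and R contribute +1 each, D and E contribute −1 each, and every other side chain (His included, as stated) is uncharged.
Positive (K, R): K6, R19, K20, R27 → +4.
Negative (D, E): D4, E12, E17, E23 → −4.
The N-terminus (+1) and C-terminus (−1) cancel.
Net charge = (+4) + (−4) = 0.

0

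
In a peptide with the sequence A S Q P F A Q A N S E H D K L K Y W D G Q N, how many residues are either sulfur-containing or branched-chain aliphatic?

1

Sulfur-containing: C, M. Branched-chain aliphatic: I, L, V.
Sulfur-containing residues here: none (0).
Branched-chain aliphatic residues here: L15 (1).
The two groups share no amino acid, so total = 0 + 1 = 1.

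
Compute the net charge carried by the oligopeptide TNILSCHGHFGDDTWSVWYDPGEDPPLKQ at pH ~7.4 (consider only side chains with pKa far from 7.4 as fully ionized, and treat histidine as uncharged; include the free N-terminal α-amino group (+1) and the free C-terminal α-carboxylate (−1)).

The side chains ionized at physiological pH are Lys/Arg (+1) and Asp/Glu (−1); with His treated as neutral, nothing else contributes.
Positive (K, R): K28 → +1.
Negative (D, E): D12, D13, D20, E23, D24 → −5.
The N-terminus (+1) and C-terminus (−1) cancel.
Net charge = (+1) + (−5) = −4.

-4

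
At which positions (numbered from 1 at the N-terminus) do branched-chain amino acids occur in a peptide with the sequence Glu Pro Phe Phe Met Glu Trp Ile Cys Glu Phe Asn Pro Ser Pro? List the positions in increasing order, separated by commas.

V, L, and I make up the branched-chain aliphatic group.
Matching residues: Ile8.

8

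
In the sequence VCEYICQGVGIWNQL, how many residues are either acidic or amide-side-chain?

4

Acidic: D, E. Amide-side-chain: N, Q.
Acidic residues here: E3 (1).
Amide-side-chain residues here: Q7, N13, Q14 (3).
The two groups share no amino acid, so total = 1 + 3 = 4.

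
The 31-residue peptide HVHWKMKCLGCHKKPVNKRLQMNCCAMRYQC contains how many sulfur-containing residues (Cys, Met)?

Matching residues: M6, C8, C11, M22, C24, C25, M27, C31.

8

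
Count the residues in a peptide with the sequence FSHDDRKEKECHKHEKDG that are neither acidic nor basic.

4

Acidic: D, E. Basic: K, R, H. All other residues are neither.
Matching residues: F1, S2, C11, G18.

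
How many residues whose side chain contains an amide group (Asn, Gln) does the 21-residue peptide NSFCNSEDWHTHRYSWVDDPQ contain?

3

Matching residues: N1, N5, Q21.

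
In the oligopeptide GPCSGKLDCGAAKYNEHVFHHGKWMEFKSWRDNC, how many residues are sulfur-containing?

Cysteine (C, thiol) and methionine (M, thioether) are the two sulfur-containing amino acids.
Matching residues: C3, C9, M25, C34.

4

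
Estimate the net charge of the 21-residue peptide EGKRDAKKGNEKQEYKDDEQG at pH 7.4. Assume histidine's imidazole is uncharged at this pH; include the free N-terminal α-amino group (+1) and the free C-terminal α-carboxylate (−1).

Near pH 7.4, K and R contribute +1 each, D and E contribute −1 each, and every other side chain (His included, as stated) is uncharged.
Positive (K, R): K3, R4, K7, K8, K12, K16 → +6.
Negative (D, E): E1, D5, E11, E14, D17, D18, E19 → −7.
The N-terminus (+1) and C-terminus (−1) cancel.
Net charge = (+6) + (−7) = −1.

-1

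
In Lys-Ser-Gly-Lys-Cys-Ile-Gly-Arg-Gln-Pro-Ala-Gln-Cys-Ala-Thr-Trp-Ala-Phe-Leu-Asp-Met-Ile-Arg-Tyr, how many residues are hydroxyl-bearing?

Serine (S), threonine (T), and tyrosine (Y) each carry a hydroxyl group on the side chain.
Matching residues: Ser2, Thr15, Tyr24.

3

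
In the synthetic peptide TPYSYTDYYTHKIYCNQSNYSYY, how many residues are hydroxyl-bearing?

14

S, T, and Y are the three residues with a side-chain hydroxyl.
Matching residues: T1, Y3, S4, Y5, T6, Y8, Y9, T10, Y14, S18, Y20, S21, Y22, Y23.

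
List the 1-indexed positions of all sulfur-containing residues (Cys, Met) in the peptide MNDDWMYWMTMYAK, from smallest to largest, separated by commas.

1, 6, 9, 11

Matching residues: M1, M6, M9, M11.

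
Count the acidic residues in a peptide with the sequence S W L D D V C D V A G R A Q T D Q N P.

Only D (aspartate) and E (glutamate) carry a side-chain carboxylic acid.
Matching residues: D4, D5, D8, D16.

4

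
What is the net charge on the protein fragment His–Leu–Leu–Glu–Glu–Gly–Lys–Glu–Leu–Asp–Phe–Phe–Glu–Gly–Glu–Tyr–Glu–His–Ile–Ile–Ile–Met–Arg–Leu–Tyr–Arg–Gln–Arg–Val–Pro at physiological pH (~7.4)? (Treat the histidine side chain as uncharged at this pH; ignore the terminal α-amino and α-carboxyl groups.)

At pH ~7.4 the Lys and Arg side chains are protonated (+1), the Asp and Glu side chains are deprotonated (−1), and with His taken as neutral all other side chains carry no charge.
Positive (K, R): Lys7, Arg23, Arg26, Arg28 → +4.
Negative (D, E): Glu4, Glu5, Glu8, Asp10, Glu13, Glu15, Glu17 → −7.
Net charge = (+4) + (−7) = −3.

-3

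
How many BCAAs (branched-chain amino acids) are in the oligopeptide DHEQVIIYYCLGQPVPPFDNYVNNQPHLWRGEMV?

Valine (V), leucine (L), and isoleucine (I) are the branched-chain amino acids.
Matching residues: V5, I6, I7, L11, V15, V22, L28, V34.

8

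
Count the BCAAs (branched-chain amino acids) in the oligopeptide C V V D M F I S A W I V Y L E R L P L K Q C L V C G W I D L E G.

V, L, and I make up the branched-chain aliphatic group.
Matching residues: V2, V3, I7, I11, V12, L14, L17, L19, L23, V24, I28, L30.

12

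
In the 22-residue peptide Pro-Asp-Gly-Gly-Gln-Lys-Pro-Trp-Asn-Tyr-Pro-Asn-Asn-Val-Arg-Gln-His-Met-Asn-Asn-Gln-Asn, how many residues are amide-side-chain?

9

The amide-side-chain residues are Asn (N) and Gln (Q).
Matching residues: Gln5, Asn9, Asn12, Asn13, Gln16, Asn19, Asn20, Gln21, Asn22.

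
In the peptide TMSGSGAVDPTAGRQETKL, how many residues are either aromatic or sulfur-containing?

Aromatic: F, W, Y. Sulfur-containing: C, M.
Aromatic residues here: none (0).
Sulfur-containing residues here: M2 (1).
The two groups share no amino acid, so total = 0 + 1 = 1.

1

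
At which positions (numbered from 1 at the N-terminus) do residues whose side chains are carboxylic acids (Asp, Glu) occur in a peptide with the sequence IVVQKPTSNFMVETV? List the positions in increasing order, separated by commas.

13

Matching residues: E13.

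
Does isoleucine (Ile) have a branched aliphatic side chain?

Yes

Valine (V), leucine (L), and isoleucine (I) are the branched-chain amino acids.
Isoleucine is in this group.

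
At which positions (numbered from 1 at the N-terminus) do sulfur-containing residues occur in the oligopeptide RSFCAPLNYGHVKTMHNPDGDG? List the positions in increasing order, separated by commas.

Cysteine (C, thiol) and methionine (M, thioether) are the two sulfur-containing amino acids.
Matching residues: C4, M15.

4, 15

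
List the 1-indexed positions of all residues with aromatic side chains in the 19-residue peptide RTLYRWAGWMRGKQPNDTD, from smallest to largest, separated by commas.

The aromatic amino acids are Phe (F, benzyl), Trp (W, indole), and Tyr (Y, phenol).
Matching residues: Y4, W6, W9.

4, 6, 9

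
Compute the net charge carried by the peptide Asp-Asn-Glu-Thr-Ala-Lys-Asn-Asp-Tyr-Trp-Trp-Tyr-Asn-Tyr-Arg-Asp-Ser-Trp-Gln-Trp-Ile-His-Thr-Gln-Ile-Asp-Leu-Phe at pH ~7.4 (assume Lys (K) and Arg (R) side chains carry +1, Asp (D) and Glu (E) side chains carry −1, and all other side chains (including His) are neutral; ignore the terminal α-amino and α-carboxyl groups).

Positive (K, R): Lys6, Arg15 → +2.
Negative (D, E): Asp1, Glu3, Asp8, Asp16, Asp26 → −5.
Net charge = (+2) + (−5) = −3.

-3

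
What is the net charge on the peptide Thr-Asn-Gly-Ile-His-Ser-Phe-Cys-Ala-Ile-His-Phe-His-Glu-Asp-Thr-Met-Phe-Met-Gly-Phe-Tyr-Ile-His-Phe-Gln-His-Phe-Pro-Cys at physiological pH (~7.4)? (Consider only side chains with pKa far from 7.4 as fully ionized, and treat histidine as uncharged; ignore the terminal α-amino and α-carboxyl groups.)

-2

At pH ~7.4 the Lys and Arg side chains are protonated (+1), the Asp and Glu side chains are deprotonated (−1), and with His taken as neutral all other side chains carry no charge.
Positive (K, R): none → +0.
Negative (D, E): Glu14, Asp15 → −2.
Net charge = (+0) + (−2) = −2.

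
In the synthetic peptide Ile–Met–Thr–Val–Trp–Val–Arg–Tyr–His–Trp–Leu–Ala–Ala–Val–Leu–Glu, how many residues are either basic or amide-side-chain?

2

Basic: H, K, R. Amide-side-chain: N, Q.
Basic residues here: Arg7, His9 (2).
Amide-side-chain residues here: none (0).
The two groups share no amino acid, so total = 2 + 0 = 2.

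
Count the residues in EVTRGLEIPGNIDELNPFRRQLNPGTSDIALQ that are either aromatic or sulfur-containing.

1

Aromatic: F, W, Y. Sulfur-containing: C, M.
Aromatic residues here: F18 (1).
Sulfur-containing residues here: none (0).
The two groups share no amino acid, so total = 1 + 0 = 1.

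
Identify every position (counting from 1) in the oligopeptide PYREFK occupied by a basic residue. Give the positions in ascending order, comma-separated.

3, 6

Lysine (K), arginine (R), and histidine (H) have basic, nitrogen-containing side chains.
Matching residues: R3, K6.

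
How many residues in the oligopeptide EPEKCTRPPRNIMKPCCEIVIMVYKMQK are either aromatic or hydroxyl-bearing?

Aromatic: F, W, Y. Hydroxyl-bearing: S, T, Y.
Aromatic residues here: Y24 (1).
Hydroxyl-bearing residues here: T6, Y24 (2).
Y is in both groups, so the 1 Y residue must not be double-counted.
Total = 1 + 2 − 1 = 2.

2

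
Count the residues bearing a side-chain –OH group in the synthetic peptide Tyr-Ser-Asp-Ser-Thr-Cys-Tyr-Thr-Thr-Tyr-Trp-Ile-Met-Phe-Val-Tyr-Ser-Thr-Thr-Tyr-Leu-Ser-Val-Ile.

Serine (S), threonine (T), and tyrosine (Y) each carry a hydroxyl group on the side chain.
Matching residues: Tyr1, Ser2, Ser4, Thr5, Tyr7, Thr8, Thr9, Tyr10, Tyr16, Ser17, Thr18, Thr19, Tyr20, Ser22.

14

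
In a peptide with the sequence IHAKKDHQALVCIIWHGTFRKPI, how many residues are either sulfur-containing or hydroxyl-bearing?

2

Sulfur-containing: C, M. Hydroxyl-bearing: S, T, Y.
Sulfur-containing residues here: C12 (1).
Hydroxyl-bearing residues here: T18 (1).
The two groups share no amino acid, so total = 1 + 1 = 2.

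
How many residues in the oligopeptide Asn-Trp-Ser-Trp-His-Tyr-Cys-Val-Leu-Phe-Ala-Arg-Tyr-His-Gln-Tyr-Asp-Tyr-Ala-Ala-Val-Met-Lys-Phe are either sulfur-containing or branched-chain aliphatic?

5

Sulfur-containing: C, M. Branched-chain aliphatic: I, L, V.
Sulfur-containing residues here: Cys7, Met22 (2).
Branched-chain aliphatic residues here: Val8, Leu9, Val21 (3).
The two groups share no amino acid, so total = 2 + 3 = 5.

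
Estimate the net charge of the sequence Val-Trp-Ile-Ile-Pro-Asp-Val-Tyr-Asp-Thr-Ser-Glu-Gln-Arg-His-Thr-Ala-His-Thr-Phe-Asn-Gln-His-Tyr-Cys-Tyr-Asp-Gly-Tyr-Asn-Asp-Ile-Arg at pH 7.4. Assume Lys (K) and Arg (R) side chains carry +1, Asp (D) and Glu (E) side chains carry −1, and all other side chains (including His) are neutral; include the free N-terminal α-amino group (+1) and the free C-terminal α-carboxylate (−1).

-3

Positive (K, R): Arg14, Arg33 → +2.
Negative (D, E): Asp6, Asp9, Glu12, Asp27, Asp31 → −5.
The N-terminus (+1) and C-terminus (−1) cancel.
Net charge = (+2) + (−5) = −3.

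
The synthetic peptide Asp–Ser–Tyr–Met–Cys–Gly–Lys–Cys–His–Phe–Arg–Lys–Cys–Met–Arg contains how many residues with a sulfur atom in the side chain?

5

Only Cys (C) and Met (M) have a sulfur atom in the side chain.
Matching residues: Met4, Cys5, Cys8, Cys13, Met14.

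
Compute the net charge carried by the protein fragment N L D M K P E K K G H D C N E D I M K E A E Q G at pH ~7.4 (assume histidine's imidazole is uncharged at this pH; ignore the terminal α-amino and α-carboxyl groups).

-3

At pH ~7.4 the Lys and Arg side chains are protonated (+1), the Asp and Glu side chains are deprotonated (−1), and with His taken as neutral all other side chains carry no charge.
Positive (K, R): K5, K8, K9, K19 → +4.
Negative (D, E): D3, E7, D12, E15, D16, E20, E22 → −7.
Net charge = (+4) + (−7) = −3.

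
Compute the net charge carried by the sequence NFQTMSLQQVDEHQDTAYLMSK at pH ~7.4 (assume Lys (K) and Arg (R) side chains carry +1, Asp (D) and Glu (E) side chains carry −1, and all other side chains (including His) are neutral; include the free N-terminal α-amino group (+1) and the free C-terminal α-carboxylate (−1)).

Positive (K, R): K22 → +1.
Negative (D, E): D11, E12, D15 → −3.
The N-terminus (+1) and C-terminus (−1) cancel.
Net charge = (+1) + (−3) = −2.

-2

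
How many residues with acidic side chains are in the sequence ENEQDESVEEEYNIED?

9

Only D (aspartate) and E (glutamate) carry a side-chain carboxylic acid.
Matching residues: E1, E3, D5, E6, E9, E10, E11, E15, D16.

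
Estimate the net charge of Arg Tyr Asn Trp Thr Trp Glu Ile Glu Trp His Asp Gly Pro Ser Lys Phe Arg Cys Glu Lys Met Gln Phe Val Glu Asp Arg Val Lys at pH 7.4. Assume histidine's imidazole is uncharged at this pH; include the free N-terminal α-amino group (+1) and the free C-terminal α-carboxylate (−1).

The side chains ionized at physiological pH are Lys/Arg (+1) and Asp/Glu (−1); with His treated as neutral, nothing else contributes.
Positive (K, R): Arg1, Lys16, Arg18, Lys21, Arg28, Lys30 → +6.
Negative (D, E): Glu7, Glu9, Asp12, Glu20, Glu26, Asp27 → −6.
The N-terminus (+1) and C-terminus (−1) cancel.
Net charge = (+6) + (−6) = 0.

0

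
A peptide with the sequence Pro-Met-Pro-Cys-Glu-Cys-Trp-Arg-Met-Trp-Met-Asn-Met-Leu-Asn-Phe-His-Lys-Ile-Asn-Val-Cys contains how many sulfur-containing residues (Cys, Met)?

7

Matching residues: Met2, Cys4, Cys6, Met9, Met11, Met13, Cys22.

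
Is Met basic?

No

The basic amino acids are Lys (K), Arg (R), and His (H).
Methionine is not in this group.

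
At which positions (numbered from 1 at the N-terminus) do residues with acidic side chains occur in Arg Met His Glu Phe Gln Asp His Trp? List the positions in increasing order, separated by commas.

4, 7

The acidic residues are Asp (D) and Glu (E), whose side chains end in a carboxylate group.
Matching residues: Glu4, Asp7.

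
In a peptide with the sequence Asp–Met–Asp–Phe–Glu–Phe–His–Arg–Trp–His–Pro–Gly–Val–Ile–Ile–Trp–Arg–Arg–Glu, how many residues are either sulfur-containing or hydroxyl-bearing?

1

Sulfur-containing: C, M. Hydroxyl-bearing: S, T, Y.
Sulfur-containing residues here: Met2 (1).
Hydroxyl-bearing residues here: none (0).
The two groups share no amino acid, so total = 1 + 0 = 1.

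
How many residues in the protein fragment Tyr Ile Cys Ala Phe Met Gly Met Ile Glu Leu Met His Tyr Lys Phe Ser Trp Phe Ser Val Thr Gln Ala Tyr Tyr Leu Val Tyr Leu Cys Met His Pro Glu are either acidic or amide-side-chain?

Acidic: D, E. Amide-side-chain: N, Q.
Acidic residues here: Glu10, Glu35 (2).
Amide-side-chain residues here: Gln23 (1).
The two groups share no amino acid, so total = 2 + 1 = 3.

3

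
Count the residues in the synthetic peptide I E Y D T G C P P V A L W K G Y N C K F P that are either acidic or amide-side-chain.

3

Acidic: D, E. Amide-side-chain: N, Q.
Acidic residues here: E2, D4 (2).
Amide-side-chain residues here: N17 (1).
The two groups share no amino acid, so total = 2 + 1 = 3.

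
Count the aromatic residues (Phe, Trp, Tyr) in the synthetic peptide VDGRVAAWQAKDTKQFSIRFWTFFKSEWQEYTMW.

9

Matching residues: W8, F16, F20, W21, F23, F24, W28, Y31, W34.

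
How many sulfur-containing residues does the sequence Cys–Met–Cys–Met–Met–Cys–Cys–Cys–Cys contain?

9

The sulfur-bearing residues are cysteine (–SH) and methionine (–S–CH₃).
Matching residues: Cys1, Met2, Cys3, Met4, Met5, Cys6, Cys7, Cys8, Cys9.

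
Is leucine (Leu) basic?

No

Lysine (K), arginine (R), and histidine (H) have basic, nitrogen-containing side chains.
Leucine is not in this group.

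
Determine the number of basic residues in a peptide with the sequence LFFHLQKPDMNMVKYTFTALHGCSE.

4

Lysine (K), arginine (R), and histidine (H) have basic, nitrogen-containing side chains.
Matching residues: H4, K7, K14, H21.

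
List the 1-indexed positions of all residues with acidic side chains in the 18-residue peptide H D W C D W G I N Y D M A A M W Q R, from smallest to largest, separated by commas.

Only D (aspartate) and E (glutamate) carry a side-chain carboxylic acid.
Matching residues: D2, D5, D11.

2, 5, 11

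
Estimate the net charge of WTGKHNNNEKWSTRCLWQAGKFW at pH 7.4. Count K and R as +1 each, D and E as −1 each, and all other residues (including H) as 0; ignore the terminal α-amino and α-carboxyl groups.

Positive (K, R): K4, K10, R14, K21 → +4.
Negative (D, E): E9 → −1.
Net charge = (+4) + (−1) = +3.

+3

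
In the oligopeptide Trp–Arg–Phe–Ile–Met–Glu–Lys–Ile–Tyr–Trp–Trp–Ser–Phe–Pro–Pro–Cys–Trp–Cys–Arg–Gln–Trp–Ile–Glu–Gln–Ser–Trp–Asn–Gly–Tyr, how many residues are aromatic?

10

Phenylalanine (F), tryptophan (W), and tyrosine (Y) have aromatic ring side chains.
Matching residues: Trp1, Phe3, Tyr9, Trp10, Trp11, Phe13, Trp17, Trp21, Trp26, Tyr29.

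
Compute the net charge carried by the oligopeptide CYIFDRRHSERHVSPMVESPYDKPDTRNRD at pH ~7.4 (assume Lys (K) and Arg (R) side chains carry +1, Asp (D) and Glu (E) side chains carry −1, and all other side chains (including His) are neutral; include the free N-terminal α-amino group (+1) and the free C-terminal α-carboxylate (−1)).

0

Positive (K, R): R6, R7, R11, K23, R27, R29 → +6.
Negative (D, E): D5, E10, E18, D22, D25, D30 → −6.
The N-terminus (+1) and C-terminus (−1) cancel.
Net charge = (+6) + (−6) = 0.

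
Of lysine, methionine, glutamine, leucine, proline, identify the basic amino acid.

Lysine (K), arginine (R), and histidine (H) have basic, nitrogen-containing side chains.
Of the listed options, only lysine belongs to this group.

lysine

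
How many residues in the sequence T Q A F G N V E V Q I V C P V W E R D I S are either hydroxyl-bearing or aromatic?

Hydroxyl-bearing: S, T, Y. Aromatic: F, W, Y.
Hydroxyl-bearing residues here: T1, S21 (2).
Aromatic residues here: F4, W16 (2).
(Y belongs to both groups, but none appear in this sequence.) Total = 2 + 2 = 4.

4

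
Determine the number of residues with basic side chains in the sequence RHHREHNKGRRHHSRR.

12

Lysine (K), arginine (R), and histidine (H) have basic, nitrogen-containing side chains.
Matching residues: R1, H2, H3, R4, H6, K8, R10, R11, H12, H13, R15, R16.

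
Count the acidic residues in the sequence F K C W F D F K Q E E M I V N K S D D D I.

The acidic residues are Asp (D) and Glu (E), whose side chains end in a carboxylate group.
Matching residues: D6, E10, E11, D18, D19, D20.

6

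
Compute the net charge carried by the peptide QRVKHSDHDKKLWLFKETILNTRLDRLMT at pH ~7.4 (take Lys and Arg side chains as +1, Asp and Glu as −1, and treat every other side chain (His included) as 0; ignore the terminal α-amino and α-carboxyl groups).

Positive (K, R): R2, K4, K10, K11, K16, R23, R26 → +7.
Negative (D, E): D7, D9, E17, D25 → −4.
Net charge = (+7) + (−4) = +3.

+3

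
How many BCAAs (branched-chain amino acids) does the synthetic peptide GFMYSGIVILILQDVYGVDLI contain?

10

V, L, and I make up the branched-chain aliphatic group.
Matching residues: I7, V8, I9, L10, I11, L12, V15, V18, L20, I21.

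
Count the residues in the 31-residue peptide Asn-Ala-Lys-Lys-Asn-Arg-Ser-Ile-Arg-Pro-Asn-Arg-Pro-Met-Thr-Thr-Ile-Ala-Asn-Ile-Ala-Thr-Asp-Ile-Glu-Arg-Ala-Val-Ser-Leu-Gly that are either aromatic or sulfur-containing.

1

Aromatic: F, W, Y. Sulfur-containing: C, M.
Aromatic residues here: none (0).
Sulfur-containing residues here: Met14 (1).
The two groups share no amino acid, so total = 0 + 1 = 1.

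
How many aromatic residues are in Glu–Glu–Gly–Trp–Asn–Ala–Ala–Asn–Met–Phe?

The aromatic amino acids are Phe (F, benzyl), Trp (W, indole), and Tyr (Y, phenol).
Matching residues: Trp4, Phe10.

2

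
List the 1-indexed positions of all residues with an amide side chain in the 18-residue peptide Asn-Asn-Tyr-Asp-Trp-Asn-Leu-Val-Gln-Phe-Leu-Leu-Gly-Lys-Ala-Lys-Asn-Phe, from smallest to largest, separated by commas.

1, 2, 6, 9, 17

The amide-side-chain residues are Asn (N) and Gln (Q).
Matching residues: Asn1, Asn2, Asn6, Gln9, Asn17.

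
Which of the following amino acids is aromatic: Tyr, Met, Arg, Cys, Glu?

Tyr

F, W, and Y each carry an aromatic ring on the side chain.
Of the listed options, only Tyr belongs to this group.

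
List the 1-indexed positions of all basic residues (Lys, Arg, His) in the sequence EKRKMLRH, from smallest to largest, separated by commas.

2, 3, 4, 7, 8

Matching residues: K2, R3, K4, R7, H8.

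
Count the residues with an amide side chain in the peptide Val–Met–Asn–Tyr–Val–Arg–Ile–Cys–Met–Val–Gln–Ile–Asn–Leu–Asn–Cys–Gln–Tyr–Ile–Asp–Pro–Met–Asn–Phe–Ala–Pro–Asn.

The amide-side-chain residues are Asn (N) and Gln (Q).
Matching residues: Asn3, Gln11, Asn13, Asn15, Gln17, Asn23, Asn27.

7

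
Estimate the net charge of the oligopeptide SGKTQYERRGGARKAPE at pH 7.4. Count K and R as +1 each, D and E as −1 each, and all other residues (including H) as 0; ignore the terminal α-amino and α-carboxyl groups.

+3

Positive (K, R): K3, R8, R9, R13, K14 → +5.
Negative (D, E): E7, E17 → −2.
Net charge = (+5) + (−2) = +3.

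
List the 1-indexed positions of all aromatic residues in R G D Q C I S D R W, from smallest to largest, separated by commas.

Phenylalanine (F), tryptophan (W), and tyrosine (Y) have aromatic ring side chains.
Matching residues: W10.

10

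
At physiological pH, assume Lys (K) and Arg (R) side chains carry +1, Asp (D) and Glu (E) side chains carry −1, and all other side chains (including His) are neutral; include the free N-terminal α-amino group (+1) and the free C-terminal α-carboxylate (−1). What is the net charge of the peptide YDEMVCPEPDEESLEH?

Positive (K, R): none → +0.
Negative (D, E): D2, E3, E8, D10, E11, E12, E15 → −7.
The N-terminus (+1) and C-terminus (−1) cancel.
Net charge = (+0) + (−7) = −7.

-7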